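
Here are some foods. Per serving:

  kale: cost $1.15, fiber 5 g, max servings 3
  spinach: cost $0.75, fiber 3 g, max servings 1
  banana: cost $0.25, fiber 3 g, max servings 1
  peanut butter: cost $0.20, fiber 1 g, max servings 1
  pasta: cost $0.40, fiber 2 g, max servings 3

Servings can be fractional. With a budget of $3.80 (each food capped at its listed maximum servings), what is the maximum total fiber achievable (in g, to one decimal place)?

Fiber per dollar: banana 12, peanut butter 5, pasta 5, kale 4.348, spinach 4.
Take 1 serving of banana: spends $0.25, +3.0 g fiber (running total 3.0 g).
Take 1 serving of peanut butter: spends $0.20, +1.0 g fiber (running total 4.0 g).
Take 3 servings of pasta: spends $1.20, +6.0 g fiber (running total 10.0 g).
Take 1.87 servings of kale: spends $2.15, +9.3 g fiber (running total 19.3 g).
Greedy by best ratio exhausts the cost allowance optimally: 19.3 g.

19.3 g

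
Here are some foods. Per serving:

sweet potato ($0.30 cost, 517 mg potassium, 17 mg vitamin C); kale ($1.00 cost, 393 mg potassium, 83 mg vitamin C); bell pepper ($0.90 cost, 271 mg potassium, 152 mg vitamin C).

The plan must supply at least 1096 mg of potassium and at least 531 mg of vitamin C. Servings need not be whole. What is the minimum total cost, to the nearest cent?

$3.21

For a min-cost LP with two ≥-constraints, a basic feasible solution has at most two positive variables.
sweet potato only: max(1096/517, 531/17) = 31.24 servings → $9.37.
kale only: max(1096/393, 531/83) = 6.398 servings → $6.40.
bell pepper only: max(1096/271, 531/152) = 4.044 servings → $3.64.
sweet potato + kale: the both-tight solution has a negative serving — not a feasible corner.
sweet potato + bell pepper with both tight: 0.3067 servings and 3.459 servings → $3.21.
kale + bell pepper with both tight: 0.6093 servings and 3.161 servings → $3.45.
Cheapest feasible corner: $3.21.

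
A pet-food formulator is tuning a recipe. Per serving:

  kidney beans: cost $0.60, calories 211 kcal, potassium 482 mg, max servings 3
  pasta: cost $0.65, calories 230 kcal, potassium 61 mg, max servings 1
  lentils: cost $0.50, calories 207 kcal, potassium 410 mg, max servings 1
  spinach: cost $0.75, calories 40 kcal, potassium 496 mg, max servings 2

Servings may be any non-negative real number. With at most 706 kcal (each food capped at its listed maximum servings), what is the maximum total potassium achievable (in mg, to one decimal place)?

2422.0 mg

Potassium per kcal: spinach 12.4, kidney beans 2.284, lentils 1.981, pasta 0.2652.
Take 2 servings of spinach: uses 80 kcal, +992.0 mg potassium (running total 992.0 mg).
Take 2.967 servings of kidney beans: uses 626 kcal, +1430.0 mg potassium (running total 2422.0 mg).
Filling greedily by potassium-per-kcal is optimal for one linear limit, giving 2422.0 mg.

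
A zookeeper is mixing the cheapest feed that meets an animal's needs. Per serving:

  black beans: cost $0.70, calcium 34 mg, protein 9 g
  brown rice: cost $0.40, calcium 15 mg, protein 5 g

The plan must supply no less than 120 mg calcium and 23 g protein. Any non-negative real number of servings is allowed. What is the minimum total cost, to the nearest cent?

At the optimum either one food covers both requirements or two foods hit both targets exactly; no other combination can be cheaper.
black beans only: max(120/34, 23/9) = 3.529 servings → $2.47.
brown rice only: max(120/15, 23/5) = 8 servings → $3.20.
black beans + brown rice: the both-tight solution has a negative serving — not a feasible corner.
The minimum over all feasible corners is $2.47.

$2.47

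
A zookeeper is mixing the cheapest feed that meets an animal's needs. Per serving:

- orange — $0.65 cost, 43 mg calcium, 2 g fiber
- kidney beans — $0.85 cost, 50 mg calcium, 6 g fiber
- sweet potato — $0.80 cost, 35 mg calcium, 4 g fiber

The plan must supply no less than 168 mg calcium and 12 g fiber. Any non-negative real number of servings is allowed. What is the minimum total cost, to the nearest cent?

Check every corner: each single food scaled to meet both minima, and each pair solved so both constraints bind.
orange only: max(168/43, 12/2) = 6 servings → $3.90.
kidney beans only: max(168/50, 12/6) = 3.36 servings → $2.86.
sweet potato only: max(168/35, 12/4) = 4.8 servings → $3.84.
orange + kidney beans with both tight: 2.582 servings and 1.139 servings → $2.65.
orange + sweet potato with both tight: 2.471 servings and 1.765 servings → $3.02.
kidney beans + sweet potato: the both-tight solution has a negative serving — not a feasible corner.
Cheapest feasible corner: $2.65.

$2.65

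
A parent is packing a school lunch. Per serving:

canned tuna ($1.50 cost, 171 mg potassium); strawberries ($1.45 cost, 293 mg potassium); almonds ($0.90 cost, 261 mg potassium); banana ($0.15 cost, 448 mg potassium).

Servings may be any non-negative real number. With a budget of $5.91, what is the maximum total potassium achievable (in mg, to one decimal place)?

Potassium per dollar: banana 2987, almonds 290, strawberries 202.1, canned tuna 114.
With no serving limits, spend the whole cost allowance on banana: $5.91 / $0.15 × 448 mg = 17651.2 mg.

17651.2 mg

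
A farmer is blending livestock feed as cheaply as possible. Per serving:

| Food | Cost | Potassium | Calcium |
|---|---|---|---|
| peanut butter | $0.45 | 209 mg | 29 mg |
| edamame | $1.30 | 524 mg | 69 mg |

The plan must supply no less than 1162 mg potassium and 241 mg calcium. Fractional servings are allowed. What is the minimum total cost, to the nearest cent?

$3.74

A basic optimal solution has at most two foods positive. Try each food alone and each pair with both targets met exactly.
peanut butter only: max(1162/209, 241/29) = 8.31 servings → $3.74.
edamame only: max(1162/524, 241/69) = 3.493 servings → $4.54.
peanut butter + edamame: the both-tight solution has a negative serving — not a feasible corner.
The minimum over all feasible corners is $3.74.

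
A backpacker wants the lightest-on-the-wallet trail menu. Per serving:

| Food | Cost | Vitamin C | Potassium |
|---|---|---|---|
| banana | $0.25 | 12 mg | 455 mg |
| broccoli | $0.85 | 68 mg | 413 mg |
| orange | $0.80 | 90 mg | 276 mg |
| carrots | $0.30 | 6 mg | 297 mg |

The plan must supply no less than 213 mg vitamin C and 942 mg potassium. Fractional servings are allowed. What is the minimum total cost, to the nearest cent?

$1.99

banana only: max(213/12, 942/455) = 17.75 servings → $4.44.
broccoli only: max(213/68, 942/413) = 3.132 servings → $2.66.
orange only: max(213/90, 942/276) = 3.413 servings → $2.73.
carrots only: max(213/6, 942/297) = 35.5 servings → $10.65.
banana + broccoli: the both-tight solution has a negative serving — not a feasible corner.
banana + orange with both tight: 0.6906 servings and 2.275 servings → $1.99.
banana + carrots: intersection lies outside the first quadrant.
broccoli + orange with both tight: 1.412 servings and 1.299 servings → $2.24.
broccoli + carrots: intersection lies outside the first quadrant.
orange + carrots with both tight: 2.298 servings and 1.037 servings → $2.15.
So the least-cost plan costs $1.99.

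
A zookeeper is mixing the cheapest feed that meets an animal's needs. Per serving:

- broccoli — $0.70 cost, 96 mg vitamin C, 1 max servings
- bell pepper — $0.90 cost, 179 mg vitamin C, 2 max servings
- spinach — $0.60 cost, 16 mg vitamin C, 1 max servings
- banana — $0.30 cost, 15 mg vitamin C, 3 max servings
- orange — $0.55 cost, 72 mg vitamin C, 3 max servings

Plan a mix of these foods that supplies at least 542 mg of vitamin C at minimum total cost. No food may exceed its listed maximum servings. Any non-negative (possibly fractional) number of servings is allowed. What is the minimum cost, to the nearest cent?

$3.17

Cost per mg of vitamin C: bell pepper $0.0050, broccoli $0.0073, orange $0.0076, banana $0.0200, spinach $0.0375.
Take 2 servings of bell pepper: +358.0 mg vitamin C for $1.80 (total $1.80, still need 184.0 mg).
Take 1 serving of broccoli: +96.0 mg vitamin C for $0.70 (total $2.50, still need 88.0 mg).
Take 1.222 servings of orange: +88.0 mg vitamin C for $0.67 (total $3.17, still need 0.0 mg).
Greedy by cheapest-per-mg is optimal for a single linear constraint, so the minimum cost is $3.17.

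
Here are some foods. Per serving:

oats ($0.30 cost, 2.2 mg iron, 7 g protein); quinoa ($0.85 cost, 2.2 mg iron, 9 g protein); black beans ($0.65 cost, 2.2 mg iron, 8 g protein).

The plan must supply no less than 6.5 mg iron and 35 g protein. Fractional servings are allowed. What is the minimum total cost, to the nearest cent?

oats only: max(6.5/2.2, 35/7) = 5 servings → $1.50.
quinoa only: max(6.5/2.2, 35/9) = 3.889 servings → $3.31.
black beans only: max(6.5/2.2, 35/8) = 4.375 servings → $2.84.
oats + quinoa: intersection lies outside the first quadrant.
oats + black beans: intersection lies outside the first quadrant.
quinoa + black beans: the both-tight solution has a negative serving — not a feasible corner.
Cheapest feasible corner: $1.50.

$1.50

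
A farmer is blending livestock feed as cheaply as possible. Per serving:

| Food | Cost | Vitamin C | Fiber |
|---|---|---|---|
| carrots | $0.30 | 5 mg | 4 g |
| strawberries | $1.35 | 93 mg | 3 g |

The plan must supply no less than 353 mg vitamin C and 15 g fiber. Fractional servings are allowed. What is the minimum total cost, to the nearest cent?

$5.34

This is a tiny linear program; its minimum lies at a vertex of the feasible set. List the vertices and price them.
carrots only: max(353/5, 15/4) = 70.6 servings → $21.18.
strawberries only: max(353/93, 15/3) = 5 servings → $6.75.
carrots + strawberries with both tight: 0.9412 servings and 3.745 servings → $5.34.
The minimum over all feasible corners is $5.34.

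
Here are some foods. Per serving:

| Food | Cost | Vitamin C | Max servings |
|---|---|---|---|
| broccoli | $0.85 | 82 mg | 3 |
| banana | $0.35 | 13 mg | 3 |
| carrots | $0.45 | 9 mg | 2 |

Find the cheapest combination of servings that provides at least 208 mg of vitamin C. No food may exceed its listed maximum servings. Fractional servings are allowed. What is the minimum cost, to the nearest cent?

$2.16

Cost per mg of vitamin C: broccoli $0.0104, banana $0.0269, carrots $0.0500.
Take 2.537 servings of broccoli: +208.0 mg vitamin C for $2.16 (total $2.16, still need 0.0 mg).
Filling from the cheapest source first is optimal under one linear minimum: $2.16.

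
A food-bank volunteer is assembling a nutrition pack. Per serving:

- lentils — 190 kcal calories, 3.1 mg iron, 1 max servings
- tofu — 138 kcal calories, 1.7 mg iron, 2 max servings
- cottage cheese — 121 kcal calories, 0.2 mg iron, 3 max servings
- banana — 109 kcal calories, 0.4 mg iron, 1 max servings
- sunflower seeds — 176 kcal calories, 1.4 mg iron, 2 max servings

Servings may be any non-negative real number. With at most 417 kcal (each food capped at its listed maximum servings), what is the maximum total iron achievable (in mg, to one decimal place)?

Iron per kcal: lentils 0.01632, tofu 0.01232, sunflower seeds 0.007955, banana 0.00367, cottage cheese 0.001653.
Take 1 serving of lentils: uses 190 kcal, +3.1 mg iron (running total 3.1 mg).
Take 1.645 servings of tofu: uses 227 kcal, +2.8 mg iron (running total 5.9 mg).
Greedy by best ratio exhausts the calories allowance optimally: 5.9 mg.

5.9 mg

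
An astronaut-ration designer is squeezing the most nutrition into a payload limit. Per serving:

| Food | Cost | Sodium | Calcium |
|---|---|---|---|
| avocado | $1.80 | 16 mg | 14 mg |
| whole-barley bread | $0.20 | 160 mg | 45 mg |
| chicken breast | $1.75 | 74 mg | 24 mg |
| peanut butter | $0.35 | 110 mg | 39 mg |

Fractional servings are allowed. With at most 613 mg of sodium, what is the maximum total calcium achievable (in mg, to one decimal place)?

536.4 mg

Calcium per mg sodium: avocado 0.875, peanut butter 0.3545, chicken breast 0.3243, whole-barley bread 0.2812.
With no serving limits, spend the whole sodium allowance on avocado: 613 mg / 16 mg × 14 mg = 536.4 mg.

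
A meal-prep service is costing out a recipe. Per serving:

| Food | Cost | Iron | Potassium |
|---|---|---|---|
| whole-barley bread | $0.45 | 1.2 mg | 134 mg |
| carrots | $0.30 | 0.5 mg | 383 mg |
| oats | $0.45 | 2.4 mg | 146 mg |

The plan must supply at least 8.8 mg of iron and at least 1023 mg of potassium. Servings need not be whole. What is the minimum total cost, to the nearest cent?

An LP optimum is at a vertex; with two nutrient constraints at most two foods are used. Check each candidate.
whole-barley bread only: max(8.8/1.2, 1023/134) = 7.634 servings → $3.44.
carrots only: max(8.8/0.5, 1023/383) = 17.6 servings → $5.28.
oats only: max(8.8/2.4, 1023/146) = 7.007 servings → $3.15.
whole-barley bread + carrots with both tight: 7.282 servings and 0.1233 servings → $3.31.
whole-barley bread + oats: intersection lies outside the first quadrant.
carrots + oats with both tight: 1.383 servings and 3.379 servings → $1.94.
Cheapest feasible corner: $1.94.

$1.94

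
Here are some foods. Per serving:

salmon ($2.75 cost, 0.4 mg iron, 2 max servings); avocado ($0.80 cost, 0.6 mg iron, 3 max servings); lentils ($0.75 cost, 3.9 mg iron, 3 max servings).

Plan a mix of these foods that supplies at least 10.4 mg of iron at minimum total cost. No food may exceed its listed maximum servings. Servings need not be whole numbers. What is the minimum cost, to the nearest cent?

$2.00

Cost per mg of iron: lentils $0.1923, avocado $1.3333, salmon $6.8750.
Take 2.667 servings of lentils: +10.4 mg iron for $2.00 (total $2.00, still need 0.0 mg).
Greedy by cheapest-per-mg is optimal for a single linear constraint, so the minimum cost is $2.00.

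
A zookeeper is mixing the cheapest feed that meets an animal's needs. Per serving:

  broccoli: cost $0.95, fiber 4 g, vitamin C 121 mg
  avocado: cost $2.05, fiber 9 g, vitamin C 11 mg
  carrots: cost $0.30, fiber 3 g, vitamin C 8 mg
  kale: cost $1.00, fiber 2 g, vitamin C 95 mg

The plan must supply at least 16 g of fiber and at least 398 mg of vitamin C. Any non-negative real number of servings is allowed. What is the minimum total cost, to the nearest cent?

$3.37

Check every corner: each single food scaled to meet both minima, and each pair solved so both constraints bind.
broccoli only: max(16/4, 398/121) = 4 servings → $3.80.
avocado only: max(16/9, 398/11) = 36.18 servings → $74.17.
carrots only: max(16/3, 398/8) = 49.75 servings → $14.93.
kale only: max(16/2, 398/95) = 8 servings → $8.00.
broccoli + avocado with both tight: 3.259 servings and 0.3292 servings → $3.77.
broccoli + carrots with both tight: 3.221 servings and 1.039 servings → $3.37.
broccoli + kale: the both-tight solution has a negative serving — not a feasible corner.
avocado + carrots: intersection lies outside the first quadrant.
avocado + kale with both tight: 0.8691 servings and 4.089 servings → $5.87.
carrots + kale with both tight: 2.691 servings and 3.963 servings → $4.77.
Cheapest feasible corner: $3.37.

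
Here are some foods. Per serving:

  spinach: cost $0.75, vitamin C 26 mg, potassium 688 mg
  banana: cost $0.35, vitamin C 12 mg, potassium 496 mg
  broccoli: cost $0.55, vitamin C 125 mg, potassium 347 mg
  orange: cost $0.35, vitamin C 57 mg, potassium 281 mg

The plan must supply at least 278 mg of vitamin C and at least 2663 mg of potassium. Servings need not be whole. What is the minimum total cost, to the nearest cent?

$2.44

This is a tiny linear program; its minimum lies at a vertex of the feasible set. List the vertices and price them.
spinach only: max(278/26, 2663/688) = 10.69 servings → $8.02.
banana only: max(278/12, 2663/496) = 23.17 servings → $8.11.
broccoli only: max(278/125, 2663/347) = 7.674 servings → $4.22.
orange only: max(278/57, 2663/281) = 9.477 servings → $3.32.
spinach + banana: intersection lies outside the first quadrant.
spinach + broccoli with both tight: 3.071 servings and 1.585 servings → $3.18.
spinach + orange with both tight: 2.309 servings and 3.824 servings → $3.07.
banana + broccoli with both tight: 4.088 servings and 1.832 servings → $2.44.
banana + orange with both tight: 2.959 servings and 4.254 servings → $2.52.
broccoli + orange with both targets exact would need a negative amount; discard.
Cheapest feasible corner: $2.44.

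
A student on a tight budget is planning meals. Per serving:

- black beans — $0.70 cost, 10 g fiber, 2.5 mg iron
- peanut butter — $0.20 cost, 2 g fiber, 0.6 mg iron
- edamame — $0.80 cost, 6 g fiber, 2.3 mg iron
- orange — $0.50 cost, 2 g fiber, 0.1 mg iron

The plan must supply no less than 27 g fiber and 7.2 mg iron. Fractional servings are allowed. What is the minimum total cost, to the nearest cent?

$2.02

With two linear requirements the optimum uses one or two foods; enumerate the corners.
black beans only: max(27/10, 7.2/2.5) = 2.88 servings → $2.02.
peanut butter only: max(27/2, 7.2/0.6) = 13.5 servings → $2.70.
edamame only: max(27/6, 7.2/2.3) = 4.5 servings → $3.60.
orange only: max(27/2, 7.2/0.1) = 72 servings → $36.00.
black beans + peanut butter with both tight: 1.8 servings and 4.5 servings → $2.16.
black beans + edamame with both tight: 2.362 servings and 0.5625 servings → $2.10.
black beans + orange: intersection lies outside the first quadrant.
peanut butter + edamame with both targets exact would need a negative amount; discard.
peanut butter + orange with both tight: 11.7 servings and 1.8 servings → $3.24.
edamame + orange with both tight: 2.925 servings and 4.725 servings → $4.70.
The minimum over all feasible corners is $2.02.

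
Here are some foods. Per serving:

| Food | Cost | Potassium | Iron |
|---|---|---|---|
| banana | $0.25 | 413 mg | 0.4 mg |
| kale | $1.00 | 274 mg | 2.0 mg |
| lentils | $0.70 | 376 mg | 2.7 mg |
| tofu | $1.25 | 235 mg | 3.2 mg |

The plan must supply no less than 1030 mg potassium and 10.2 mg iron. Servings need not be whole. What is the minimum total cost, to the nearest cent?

A basic optimal solution has at most two foods positive. Try each food alone and each pair with both targets met exactly.
banana only: max(1030/413, 10.2/0.4) = 25.5 servings → $6.38.
kale only: max(1030/274, 10.2/2.0) = 5.1 servings → $5.10.
lentils only: max(1030/376, 10.2/2.7) = 3.778 servings → $2.64.
tofu only: max(1030/235, 10.2/3.2) = 4.383 servings → $5.48.
banana + kale: the both-tight solution has a negative serving — not a feasible corner.
banana + lentils with both targets exact would need a negative amount; discard.
banana + tofu with both tight: 0.7323 servings and 3.096 servings → $4.05.
kale + lentils: intersection lies outside the first quadrant.
kale + tofu with both tight: 2.21 servings and 1.806 servings → $4.47.
lentils + tofu with both tight: 1.581 servings and 1.854 servings → $3.42.
The minimum over all feasible corners is $2.64.

$2.64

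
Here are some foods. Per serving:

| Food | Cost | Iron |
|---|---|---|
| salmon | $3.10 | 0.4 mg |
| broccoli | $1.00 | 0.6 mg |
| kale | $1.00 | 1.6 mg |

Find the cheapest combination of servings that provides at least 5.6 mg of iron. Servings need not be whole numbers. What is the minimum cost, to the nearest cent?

Cost per mg of iron: kale $0.6250, broccoli $1.6667, salmon $7.7500.
With no serving limits, use only kale: 5.6 mg / 1.6 mg = 3.5 servings × $1.00 = $3.50.

$3.50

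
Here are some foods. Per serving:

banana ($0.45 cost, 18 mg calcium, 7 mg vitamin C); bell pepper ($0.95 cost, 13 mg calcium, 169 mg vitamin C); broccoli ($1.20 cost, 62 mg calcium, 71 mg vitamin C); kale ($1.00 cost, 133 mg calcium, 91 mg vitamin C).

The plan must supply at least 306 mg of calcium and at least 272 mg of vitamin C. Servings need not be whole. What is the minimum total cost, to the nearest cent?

With two linear requirements the optimum uses one or two foods; enumerate the corners.
banana only: max(306/18, 272/7) = 38.86 servings → $17.49.
bell pepper only: max(306/13, 272/169) = 23.54 servings → $22.36.
broccoli only: max(306/62, 272/71) = 4.935 servings → $5.92.
kale only: max(306/133, 272/91) = 2.989 servings → $2.99.
banana + bell pepper with both tight: 16.33 servings and 0.9332 servings → $8.23.
banana + broccoli with both tight: 5.761 servings and 3.263 servings → $6.51.
banana + kale: the both-tight solution has a negative serving — not a feasible corner.
bell pepper + broccoli: the both-tight solution has a negative serving — not a feasible corner.
bell pepper + kale with both tight: 0.3912 servings and 2.263 servings → $2.63.
broccoli + kale with both tight: 2.192 servings and 1.279 servings → $3.91.
So the least-cost plan costs $2.63.

$2.63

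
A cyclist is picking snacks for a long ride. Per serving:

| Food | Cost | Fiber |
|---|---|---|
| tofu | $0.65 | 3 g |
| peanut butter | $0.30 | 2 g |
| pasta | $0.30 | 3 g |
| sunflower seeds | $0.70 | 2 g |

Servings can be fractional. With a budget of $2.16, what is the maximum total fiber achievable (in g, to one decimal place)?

21.6 g

Fiber per dollar: pasta 10, peanut butter 6.667, tofu 4.615, sunflower seeds 2.857.
With no serving limits, spend the whole cost allowance on pasta: $2.16 / $0.30 × 3 g = 21.6 g.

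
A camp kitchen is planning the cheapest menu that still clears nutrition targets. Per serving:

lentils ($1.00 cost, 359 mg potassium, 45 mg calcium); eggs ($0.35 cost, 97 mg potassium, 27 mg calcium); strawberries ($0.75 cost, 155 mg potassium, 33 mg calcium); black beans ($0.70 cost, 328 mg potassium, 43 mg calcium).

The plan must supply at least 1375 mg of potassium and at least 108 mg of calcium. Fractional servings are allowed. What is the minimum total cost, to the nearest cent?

$2.93

lentils only: max(1375/359, 108/45) = 3.83 servings → $3.83.
eggs only: max(1375/97, 108/27) = 14.18 servings → $4.96.
strawberries only: max(1375/155, 108/33) = 8.871 servings → $6.65.
black beans only: max(1375/328, 108/43) = 4.192 servings → $2.93.
lentils + eggs: the both-tight solution has a negative serving — not a feasible corner.
lentils + strawberries: the both-tight solution has a negative serving — not a feasible corner.
lentils + black beans with both targets exact would need a negative amount; discard.
eggs + strawberries: intersection lies outside the first quadrant.
eggs + black beans with both targets exact would need a negative amount; discard.
strawberries + black beans: the both-tight solution has a negative serving — not a feasible corner.
Cheapest feasible corner: $2.93.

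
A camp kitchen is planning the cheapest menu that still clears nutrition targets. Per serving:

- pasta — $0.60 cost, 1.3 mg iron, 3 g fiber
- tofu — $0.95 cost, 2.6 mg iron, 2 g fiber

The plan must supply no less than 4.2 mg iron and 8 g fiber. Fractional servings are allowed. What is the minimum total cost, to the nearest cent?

$1.83

Compare the cost at each extreme point of the feasible region.
pasta only: max(4.2/1.3, 8/3) = 3.231 servings → $1.94.
tofu only: max(4.2/2.6, 8/2) = 4 servings → $3.80.
pasta + tofu with both tight: 2.385 servings and 0.4231 servings → $1.83.
The minimum over all feasible corners is $1.83.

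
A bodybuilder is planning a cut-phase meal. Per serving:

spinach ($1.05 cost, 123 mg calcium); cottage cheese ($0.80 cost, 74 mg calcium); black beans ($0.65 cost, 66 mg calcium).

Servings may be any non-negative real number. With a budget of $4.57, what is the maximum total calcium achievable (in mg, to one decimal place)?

535.3 mg

Calcium per dollar: spinach 117.1, black beans 101.5, cottage cheese 92.5.
With no serving limits, spend the whole cost allowance on spinach: $4.57 / $1.05 × 123 mg = 535.3 mg.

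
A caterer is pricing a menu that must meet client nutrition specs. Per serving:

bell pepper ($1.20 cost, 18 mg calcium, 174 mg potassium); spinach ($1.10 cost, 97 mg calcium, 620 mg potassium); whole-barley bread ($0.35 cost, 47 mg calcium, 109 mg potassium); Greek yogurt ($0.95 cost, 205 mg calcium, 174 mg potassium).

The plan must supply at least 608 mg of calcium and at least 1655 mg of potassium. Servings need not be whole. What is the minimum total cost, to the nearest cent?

Minimising a linear cost over {calcium ≥ 608, potassium ≥ 1655, servings ≥ 0} — the optimum is at a vertex, using one or two foods.
bell pepper only: max(608/18, 1655/174) = 33.78 servings → $40.53.
spinach only: max(608/97, 1655/620) = 6.268 servings → $6.89.
whole-barley bread only: max(608/47, 1655/109) = 15.18 servings → $5.31.
Greek yogurt only: max(608/205, 1655/174) = 9.511 servings → $9.04.
bell pepper + spinach: the both-tight solution has a negative serving — not a feasible corner.
bell pepper + whole-barley bread with both tight: 1.852 servings and 12.23 servings → $6.50.
bell pepper + Greek yogurt with both tight: 7.176 servings and 2.336 servings → $10.83.
spinach + whole-barley bread with both tight: 0.6201 servings and 11.66 servings → $4.76.
spinach + Greek yogurt with both tight: 2.118 servings and 1.964 servings → $4.20.
whole-barley bread + Greek yogurt: the both-tight solution has a negative serving — not a feasible corner.
The minimum over all feasible corners is $4.20.

$4.20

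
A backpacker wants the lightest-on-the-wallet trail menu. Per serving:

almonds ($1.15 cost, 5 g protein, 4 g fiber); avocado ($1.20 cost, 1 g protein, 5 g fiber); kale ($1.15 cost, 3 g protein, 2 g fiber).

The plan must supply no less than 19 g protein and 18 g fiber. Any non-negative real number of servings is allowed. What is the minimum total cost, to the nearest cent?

Check every corner: each single food scaled to meet both minima, and each pair solved so both constraints bind.
almonds only: max(19/5, 18/4) = 4.5 servings → $5.17.
avocado only: max(19/1, 18/5) = 19 servings → $22.80.
kale only: max(19/3, 18/2) = 9 servings → $10.35.
almonds + avocado with both tight: 3.667 servings and 0.6667 servings → $5.02.
almonds + kale: intersection lies outside the first quadrant.
avocado + kale with both tight: 1.231 servings and 5.923 servings → $8.29.
Cheapest feasible corner: $5.02.

$5.02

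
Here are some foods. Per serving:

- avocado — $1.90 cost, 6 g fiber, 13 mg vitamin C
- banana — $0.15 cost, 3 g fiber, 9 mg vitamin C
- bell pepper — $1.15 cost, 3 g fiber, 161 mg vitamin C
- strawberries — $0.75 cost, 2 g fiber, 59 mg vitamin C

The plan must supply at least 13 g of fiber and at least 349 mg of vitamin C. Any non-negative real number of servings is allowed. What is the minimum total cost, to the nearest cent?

$2.69

This is a tiny linear program; its minimum lies at a vertex of the feasible set. List the vertices and price them.
avocado only: max(13/6, 349/13) = 26.85 servings → $51.01.
banana only: max(13/3, 349/9) = 38.78 servings → $5.82.
bell pepper only: max(13/3, 349/161) = 4.333 servings → $4.98.
strawberries only: max(13/2, 349/59) = 6.5 servings → $4.88.
avocado + banana: intersection lies outside the first quadrant.
avocado + bell pepper with both tight: 1.128 servings and 2.077 servings → $4.53.
avocado + strawberries with both tight: 0.2104 servings and 5.869 servings → $4.80.
banana + bell pepper with both tight: 2.294 servings and 2.039 servings → $2.69.
banana + strawberries with both tight: 0.434 servings and 5.849 servings → $4.45.
bell pepper + strawberries with both targets exact would need a negative amount; discard.
The minimum over all feasible corners is $2.69.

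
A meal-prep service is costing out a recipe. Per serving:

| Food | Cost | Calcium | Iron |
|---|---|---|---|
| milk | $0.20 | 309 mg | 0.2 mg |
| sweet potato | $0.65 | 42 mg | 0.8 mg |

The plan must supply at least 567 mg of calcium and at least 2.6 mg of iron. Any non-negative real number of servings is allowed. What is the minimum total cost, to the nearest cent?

Two binding constraints pin down two serving amounts, so the optimal mix uses at most two foods. The candidates are each food alone (scaled to the tighter of calcium/iron) and each pair with both constraints tight.
milk only: max(567/309, 2.6/0.2) = 13 servings → $2.60.
sweet potato only: max(567/42, 2.6/0.8) = 13.5 servings → $8.78.
milk + sweet potato with both tight: 1.442 servings and 2.889 servings → $2.17.
The minimum over all feasible corners is $2.17.

$2.17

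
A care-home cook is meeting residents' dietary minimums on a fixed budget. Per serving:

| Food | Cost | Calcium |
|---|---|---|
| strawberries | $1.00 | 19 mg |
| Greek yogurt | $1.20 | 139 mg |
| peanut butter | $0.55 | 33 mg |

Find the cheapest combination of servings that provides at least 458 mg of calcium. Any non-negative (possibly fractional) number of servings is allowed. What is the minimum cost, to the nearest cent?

$3.95

Cost per mg of calcium: Greek yogurt $0.0086, peanut butter $0.0167, strawberries $0.0526.
With no serving limits, use only Greek yogurt: 458 mg / 139 mg = 3.295 servings × $1.20 = $3.95.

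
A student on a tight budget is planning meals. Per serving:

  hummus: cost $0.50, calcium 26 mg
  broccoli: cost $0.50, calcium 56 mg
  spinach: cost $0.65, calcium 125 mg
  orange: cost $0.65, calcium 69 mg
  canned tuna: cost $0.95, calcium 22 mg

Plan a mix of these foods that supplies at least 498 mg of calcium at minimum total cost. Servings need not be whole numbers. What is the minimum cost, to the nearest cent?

Cost per mg of calcium: spinach $0.0052, broccoli $0.0089, orange $0.0094, hummus $0.0192, canned tuna $0.0432.
With no serving limits, use only spinach: 498 mg / 125 mg = 3.984 servings × $0.65 = $2.59.

$2.59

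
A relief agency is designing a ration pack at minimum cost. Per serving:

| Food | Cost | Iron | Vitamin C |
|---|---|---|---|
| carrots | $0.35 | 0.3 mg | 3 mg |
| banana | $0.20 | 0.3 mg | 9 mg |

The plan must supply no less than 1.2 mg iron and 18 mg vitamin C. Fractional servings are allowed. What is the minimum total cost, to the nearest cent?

Minimising a linear cost over {iron ≥ 1.2, vitamin C ≥ 18, servings ≥ 0} — the optimum is at a vertex, using one or two foods.
carrots only: max(1.2/0.3, 18/3) = 6 servings → $2.10.
banana only: max(1.2/0.3, 18/9) = 4 servings → $0.80.
carrots + banana with both tight: 3 servings and 1 serving → $1.25.
So the least-cost plan costs $0.80.

$0.80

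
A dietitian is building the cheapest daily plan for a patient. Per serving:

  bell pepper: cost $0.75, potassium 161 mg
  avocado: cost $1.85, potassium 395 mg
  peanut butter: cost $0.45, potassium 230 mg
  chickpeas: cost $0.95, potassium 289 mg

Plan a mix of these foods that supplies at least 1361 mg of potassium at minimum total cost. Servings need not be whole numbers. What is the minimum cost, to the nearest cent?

$2.66

Cost per mg of potassium: peanut butter $0.0020, chickpeas $0.0033, bell pepper $0.0047, avocado $0.0047.
With no serving limits, use only peanut butter: 1361 mg / 230 mg = 5.917 servings × $0.45 = $2.66.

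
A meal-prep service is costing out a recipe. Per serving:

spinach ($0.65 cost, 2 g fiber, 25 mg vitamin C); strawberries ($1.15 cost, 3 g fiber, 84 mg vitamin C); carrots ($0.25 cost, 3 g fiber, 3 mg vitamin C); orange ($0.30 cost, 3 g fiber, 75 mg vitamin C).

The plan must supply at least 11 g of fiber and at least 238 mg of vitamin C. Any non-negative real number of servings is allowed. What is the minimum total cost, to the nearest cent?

An LP optimum is at a vertex; with two nutrient constraints at most two foods are used. Check each candidate.
spinach only: max(11/2, 238/25) = 9.52 servings → $6.19.
strawberries only: max(11/3, 238/84) = 3.667 servings → $4.22.
carrots only: max(11/3, 238/3) = 79.33 servings → $19.83.
orange only: max(11/3, 238/75) = 3.667 servings → $1.10.
spinach + strawberries with both tight: 2.258 servings and 2.161 servings → $3.95.
spinach + carrots: the both-tight solution has a negative serving — not a feasible corner.
spinach + orange with both tight: 1.48 servings and 2.68 servings → $1.77.
strawberries + carrots with both tight: 2.802 servings and 0.8642 servings → $3.44.
strawberries + orange: the both-tight solution has a negative serving — not a feasible corner.
carrots + orange with both tight: 0.5139 servings and 3.153 servings → $1.07.
The minimum over all feasible corners is $1.07.

$1.07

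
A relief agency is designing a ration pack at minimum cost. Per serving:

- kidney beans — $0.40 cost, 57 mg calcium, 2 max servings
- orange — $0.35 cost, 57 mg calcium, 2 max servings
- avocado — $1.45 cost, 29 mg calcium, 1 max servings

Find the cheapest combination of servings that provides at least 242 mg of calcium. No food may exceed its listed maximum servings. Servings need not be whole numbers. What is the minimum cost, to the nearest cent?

$2.20

Cost per mg of calcium: orange $0.0061, kidney beans $0.0070, avocado $0.0500.
Take 2 servings of orange: +114.0 mg calcium for $0.70 (total $0.70, still need 128.0 mg).
Take 2 servings of kidney beans: +114.0 mg calcium for $0.80 (total $1.50, still need 14.0 mg).
Take 0.4828 servings of avocado: +14.0 mg calcium for $0.70 (total $2.20, still need 0.0 mg).
Greedy by cheapest-per-mg is optimal for a single linear constraint, so the minimum cost is $2.20.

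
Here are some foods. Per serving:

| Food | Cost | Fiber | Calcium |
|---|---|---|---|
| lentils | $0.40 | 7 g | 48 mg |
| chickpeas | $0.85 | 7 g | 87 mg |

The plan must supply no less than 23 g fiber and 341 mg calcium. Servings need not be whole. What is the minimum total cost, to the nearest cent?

$2.84

At the optimum either one food covers both requirements or two foods hit both targets exactly; no other combination can be cheaper.
lentils only: max(23/7, 341/48) = 7.104 servings → $2.84.
chickpeas only: max(23/7, 341/87) = 3.92 servings → $3.33.
lentils + chickpeas: the both-tight solution has a negative serving — not a feasible corner.
Cheapest feasible corner: $2.84.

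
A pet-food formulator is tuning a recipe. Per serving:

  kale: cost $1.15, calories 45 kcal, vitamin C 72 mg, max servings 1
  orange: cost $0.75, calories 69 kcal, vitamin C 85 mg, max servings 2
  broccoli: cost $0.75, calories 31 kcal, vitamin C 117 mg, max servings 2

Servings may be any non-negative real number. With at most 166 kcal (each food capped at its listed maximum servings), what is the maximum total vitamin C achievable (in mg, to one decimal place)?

Vitamin C per kcal: broccoli 3.774, kale 1.6, orange 1.232.
Take 2 servings of broccoli: uses 62 kcal, +234.0 mg vitamin C (running total 234.0 mg).
Take 1 serving of kale: uses 45 kcal, +72.0 mg vitamin C (running total 306.0 mg).
Take 0.8551 servings of orange: uses 59 kcal, +72.7 mg vitamin C (running total 378.7 mg).
Greedy by best ratio exhausts the calories allowance optimally: 378.7 mg.

378.7 mg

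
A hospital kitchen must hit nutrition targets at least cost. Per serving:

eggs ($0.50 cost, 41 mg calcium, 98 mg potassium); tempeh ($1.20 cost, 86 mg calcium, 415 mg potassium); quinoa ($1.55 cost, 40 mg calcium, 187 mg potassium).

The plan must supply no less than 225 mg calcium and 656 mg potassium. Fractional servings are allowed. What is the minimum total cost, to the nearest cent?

Minimising a linear cost over {calcium ≥ 225, potassium ≥ 656, servings ≥ 0} — the optimum is at a vertex, using one or two foods.
eggs only: max(225/41, 656/98) = 6.694 servings → $3.35.
tempeh only: max(225/86, 656/415) = 2.616 servings → $3.14.
quinoa only: max(225/40, 656/187) = 5.625 servings → $8.72.
eggs + tempeh with both tight: 4.304 servings and 0.5643 servings → $2.83.
eggs + quinoa with both tight: 4.226 servings and 1.293 servings → $4.12.
tempeh + quinoa: intersection lies outside the first quadrant.
So the least-cost plan costs $2.83.

$2.83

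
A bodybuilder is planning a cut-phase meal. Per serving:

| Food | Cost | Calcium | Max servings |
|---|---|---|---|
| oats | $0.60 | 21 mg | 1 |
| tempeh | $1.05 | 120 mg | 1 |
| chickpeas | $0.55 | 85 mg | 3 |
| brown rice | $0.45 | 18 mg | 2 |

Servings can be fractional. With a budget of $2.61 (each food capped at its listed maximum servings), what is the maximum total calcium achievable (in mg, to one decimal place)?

Calcium per dollar: chickpeas 154.5, tempeh 114.3, brown rice 40, oats 35.
Take 3 servings of chickpeas: spends $1.65, +255.0 mg calcium (running total 255.0 mg).
Take 0.9143 servings of tempeh: spends $0.96, +109.7 mg calcium (running total 364.7 mg).
Filling greedily by calcium-per-dollar is optimal for one linear limit, giving 364.7 mg.

364.7 mg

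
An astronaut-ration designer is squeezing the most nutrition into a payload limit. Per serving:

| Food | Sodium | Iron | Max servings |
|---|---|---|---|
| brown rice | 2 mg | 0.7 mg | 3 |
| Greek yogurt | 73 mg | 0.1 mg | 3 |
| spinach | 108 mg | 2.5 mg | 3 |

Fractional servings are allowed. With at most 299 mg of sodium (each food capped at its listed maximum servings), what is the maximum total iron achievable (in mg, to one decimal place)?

8.9 mg

Iron per mg sodium: brown rice 0.35, spinach 0.02315, Greek yogurt 0.00137.
Take 3 servings of brown rice: uses 6 mg sodium, +2.1 mg iron (running total 2.1 mg).
Take 2.713 servings of spinach: uses 293 mg sodium, +6.8 mg iron (running total 8.9 mg).
Filling greedily by iron-per-mg sodium is optimal for one linear limit, giving 8.9 mg.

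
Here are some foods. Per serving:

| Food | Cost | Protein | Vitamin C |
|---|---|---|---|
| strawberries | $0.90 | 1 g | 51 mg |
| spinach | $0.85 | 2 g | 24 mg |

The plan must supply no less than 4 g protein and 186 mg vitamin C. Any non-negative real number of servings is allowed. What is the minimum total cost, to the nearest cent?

Check every corner: each single food scaled to meet both minima, and each pair solved so both constraints bind.
strawberries only: max(4/1, 186/51) = 4 servings → $3.60.
spinach only: max(4/2, 186/24) = 7.75 servings → $6.59.
strawberries + spinach with both tight: 3.538 servings and 0.2308 servings → $3.38.
So the least-cost plan costs $3.38.

$3.38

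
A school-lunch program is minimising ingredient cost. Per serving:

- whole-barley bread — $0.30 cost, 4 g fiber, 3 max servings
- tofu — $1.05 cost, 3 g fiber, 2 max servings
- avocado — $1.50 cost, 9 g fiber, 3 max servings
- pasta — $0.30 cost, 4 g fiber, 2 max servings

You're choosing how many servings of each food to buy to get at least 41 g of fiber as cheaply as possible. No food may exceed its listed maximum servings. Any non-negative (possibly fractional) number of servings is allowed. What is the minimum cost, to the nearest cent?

Cost per g of fiber: whole-barley bread $0.0750, pasta $0.0750, avocado $0.1667, tofu $0.3500.
Take 3 servings of whole-barley bread: +12.0 g fiber for $0.90 (total $0.90, still need 29.0 g).
Take 2 servings of pasta: +8.0 g fiber for $0.60 (total $1.50, still need 21.0 g).
Take 2.333 servings of avocado: +21.0 g fiber for $3.50 (total $5.00, still need 0.0 g).
Greedy by cheapest-per-g is optimal for a single linear constraint, so the minimum cost is $5.00.

$5.00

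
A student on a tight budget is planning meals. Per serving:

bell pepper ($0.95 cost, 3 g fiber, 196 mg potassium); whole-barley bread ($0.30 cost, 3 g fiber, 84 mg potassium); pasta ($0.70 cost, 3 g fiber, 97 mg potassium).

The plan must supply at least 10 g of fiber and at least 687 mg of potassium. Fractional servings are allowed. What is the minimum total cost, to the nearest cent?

With two linear requirements the optimum uses one or two foods; enumerate the corners.
bell pepper only: max(10/3, 687/196) = 3.505 servings → $3.33.
whole-barley bread only: max(10/3, 687/84) = 8.179 servings → $2.45.
pasta only: max(10/3, 687/97) = 7.082 servings → $4.96.
bell pepper + whole-barley bread: the both-tight solution has a negative serving — not a feasible corner.
bell pepper + pasta: the both-tight solution has a negative serving — not a feasible corner.
whole-barley bread + pasta: the both-tight solution has a negative serving — not a feasible corner.
The minimum over all feasible corners is $2.45.

$2.45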